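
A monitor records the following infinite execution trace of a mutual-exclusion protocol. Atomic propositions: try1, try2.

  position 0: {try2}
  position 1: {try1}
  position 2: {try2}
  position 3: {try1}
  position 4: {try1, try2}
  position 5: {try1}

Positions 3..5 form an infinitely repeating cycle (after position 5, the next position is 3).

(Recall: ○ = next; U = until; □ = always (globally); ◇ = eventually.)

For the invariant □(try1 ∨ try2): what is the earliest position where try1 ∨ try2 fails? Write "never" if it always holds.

never

try1 ∨ try2 holds at every position 0..5, and those are all the positions the trace ever visits, so the invariant □(try1 ∨ try2) is never violated.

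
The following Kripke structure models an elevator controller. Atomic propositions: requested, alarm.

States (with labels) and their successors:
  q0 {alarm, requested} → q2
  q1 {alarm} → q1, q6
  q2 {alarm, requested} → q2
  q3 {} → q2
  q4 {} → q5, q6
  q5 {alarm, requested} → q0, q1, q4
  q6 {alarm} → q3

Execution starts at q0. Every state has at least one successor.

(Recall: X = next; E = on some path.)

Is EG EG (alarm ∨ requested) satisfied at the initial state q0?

States satisfying EG (alarm ∨ requested): {q0, q1, q2, q5}.
States satisfying EG EG (alarm ∨ requested): {q0, q1, q2, q5}.
q0 ∈ Sat(EG EG (alarm ∨ requested)).

Holds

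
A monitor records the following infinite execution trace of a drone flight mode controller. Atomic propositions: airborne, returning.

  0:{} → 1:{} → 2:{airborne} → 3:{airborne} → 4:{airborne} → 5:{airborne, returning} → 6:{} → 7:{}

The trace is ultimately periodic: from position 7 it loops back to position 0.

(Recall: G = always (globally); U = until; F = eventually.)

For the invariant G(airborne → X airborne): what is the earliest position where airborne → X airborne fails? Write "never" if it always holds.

Check airborne → X airborne at each position in order: 0 ✓, 1 ✓, 2 ✓, 3 ✓, 4 ✓.
At position 5 the labels are {airborne, returning} and the next position 6 has {}, so airborne → X airborne is false there. This is the first violation.

5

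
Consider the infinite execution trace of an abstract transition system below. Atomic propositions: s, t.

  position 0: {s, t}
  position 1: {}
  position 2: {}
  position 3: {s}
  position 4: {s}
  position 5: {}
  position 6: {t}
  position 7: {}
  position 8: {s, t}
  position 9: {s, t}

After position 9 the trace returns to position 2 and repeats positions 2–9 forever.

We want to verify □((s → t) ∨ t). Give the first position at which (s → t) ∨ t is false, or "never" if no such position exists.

Check (s → t) ∨ t at each position in order: 0 ✓, 1 ✓, 2 ✓.
At position 3 the labels are {s}, so (s → t) ∨ t is false there. This is the first violation.

3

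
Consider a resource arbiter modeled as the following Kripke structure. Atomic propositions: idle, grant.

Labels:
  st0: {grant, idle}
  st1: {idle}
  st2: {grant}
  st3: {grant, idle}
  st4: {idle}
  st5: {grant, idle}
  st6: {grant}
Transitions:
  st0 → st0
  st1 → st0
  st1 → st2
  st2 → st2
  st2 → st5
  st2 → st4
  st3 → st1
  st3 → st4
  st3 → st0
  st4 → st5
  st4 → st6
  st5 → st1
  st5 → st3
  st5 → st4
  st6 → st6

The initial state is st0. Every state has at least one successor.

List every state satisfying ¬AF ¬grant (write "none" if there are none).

States satisfying ¬grant: {st1, st4}.
States satisfying AF ¬grant: {st1, st4}.
States satisfying ¬AF ¬grant: {st0, st2, st3, st5, st6}.

{st0, st2, st3, st5, st6}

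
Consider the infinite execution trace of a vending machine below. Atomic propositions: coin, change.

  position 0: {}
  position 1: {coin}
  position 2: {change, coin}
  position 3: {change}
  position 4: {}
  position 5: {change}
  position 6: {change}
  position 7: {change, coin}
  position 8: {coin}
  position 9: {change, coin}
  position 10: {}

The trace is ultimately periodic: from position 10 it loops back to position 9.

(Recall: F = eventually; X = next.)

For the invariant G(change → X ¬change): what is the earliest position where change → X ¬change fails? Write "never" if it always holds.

2

Check change → X ¬change at each position in order: 0 ✓, 1 ✓.
At position 2 the labels are {change, coin} and the next position 3 has {change}, so change → X ¬change is false there. This is the first violation.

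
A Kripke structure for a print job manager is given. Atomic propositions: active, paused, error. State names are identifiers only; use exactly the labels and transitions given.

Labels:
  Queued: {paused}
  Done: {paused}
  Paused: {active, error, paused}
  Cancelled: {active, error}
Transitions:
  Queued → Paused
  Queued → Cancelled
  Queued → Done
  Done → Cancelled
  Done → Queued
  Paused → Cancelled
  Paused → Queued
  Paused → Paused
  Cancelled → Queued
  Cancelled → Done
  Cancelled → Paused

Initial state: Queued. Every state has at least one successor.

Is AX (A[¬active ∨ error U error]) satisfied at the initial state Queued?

States satisfying A[¬active ∨ error U error]: {Paused, Cancelled}.
States satisfying AX (A[¬active ∨ error U error]): ∅.
Queued ∉ Sat(AX (A[¬active ∨ error U error])).

Does not hold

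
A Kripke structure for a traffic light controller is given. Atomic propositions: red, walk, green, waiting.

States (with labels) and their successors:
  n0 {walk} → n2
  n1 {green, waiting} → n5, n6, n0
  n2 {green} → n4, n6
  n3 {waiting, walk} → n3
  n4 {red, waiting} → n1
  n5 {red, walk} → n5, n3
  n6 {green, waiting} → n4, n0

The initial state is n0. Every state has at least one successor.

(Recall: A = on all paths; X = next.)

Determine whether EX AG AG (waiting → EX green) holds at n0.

Violated

States satisfying AG AG (waiting → EX green): ∅.
States satisfying EX AG AG (waiting → EX green): ∅.
No suitable path/successor from n0 witnesses the formula.
n0 ∉ Sat(EX AG AG (waiting → EX green)).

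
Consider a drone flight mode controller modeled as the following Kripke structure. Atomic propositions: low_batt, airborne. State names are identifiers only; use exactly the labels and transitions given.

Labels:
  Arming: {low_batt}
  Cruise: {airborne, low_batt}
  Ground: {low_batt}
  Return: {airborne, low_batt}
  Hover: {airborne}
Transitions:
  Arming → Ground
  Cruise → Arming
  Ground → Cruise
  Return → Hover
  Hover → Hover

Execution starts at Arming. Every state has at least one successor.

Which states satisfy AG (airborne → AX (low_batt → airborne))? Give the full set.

{Return, Hover}

States satisfying airborne → AX (low_batt → airborne): {Arming, Ground, Return, Hover}.
States satisfying AG (airborne → AX (low_batt → airborne)): {Return, Hover}.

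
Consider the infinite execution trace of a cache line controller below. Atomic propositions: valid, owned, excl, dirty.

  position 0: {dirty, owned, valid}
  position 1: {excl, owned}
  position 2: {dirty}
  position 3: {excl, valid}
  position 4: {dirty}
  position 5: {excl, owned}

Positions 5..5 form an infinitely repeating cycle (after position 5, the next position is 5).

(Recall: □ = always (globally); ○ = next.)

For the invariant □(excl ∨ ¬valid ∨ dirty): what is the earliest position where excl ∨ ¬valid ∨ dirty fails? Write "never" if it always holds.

excl ∨ ¬valid ∨ dirty holds at every position 0..5, and those are all the positions the trace ever visits, so the invariant □(excl ∨ ¬valid ∨ dirty) is never violated.

never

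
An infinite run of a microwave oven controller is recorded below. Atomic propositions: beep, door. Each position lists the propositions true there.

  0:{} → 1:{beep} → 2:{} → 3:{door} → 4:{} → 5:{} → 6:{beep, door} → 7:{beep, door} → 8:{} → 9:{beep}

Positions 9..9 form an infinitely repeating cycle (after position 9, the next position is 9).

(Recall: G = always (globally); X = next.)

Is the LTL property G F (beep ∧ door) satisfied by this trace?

Violated

F (beep ∧ door) must hold at every position from 0 onward. It fails at position 8, so G F (beep ∧ door) is false.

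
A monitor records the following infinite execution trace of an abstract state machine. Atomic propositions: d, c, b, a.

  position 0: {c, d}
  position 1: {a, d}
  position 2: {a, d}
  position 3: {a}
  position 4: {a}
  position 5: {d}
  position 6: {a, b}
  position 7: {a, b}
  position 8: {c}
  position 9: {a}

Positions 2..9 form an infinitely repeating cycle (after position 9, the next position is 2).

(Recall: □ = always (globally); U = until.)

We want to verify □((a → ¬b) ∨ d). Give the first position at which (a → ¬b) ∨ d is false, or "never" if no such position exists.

6

Check (a → ¬b) ∨ d at each position in order: 0 ✓, 1 ✓, 2 ✓, 3 ✓, 4 ✓, 5 ✓.
At position 6 the labels are {a, b}, so (a → ¬b) ∨ d is false there. This is the first violation.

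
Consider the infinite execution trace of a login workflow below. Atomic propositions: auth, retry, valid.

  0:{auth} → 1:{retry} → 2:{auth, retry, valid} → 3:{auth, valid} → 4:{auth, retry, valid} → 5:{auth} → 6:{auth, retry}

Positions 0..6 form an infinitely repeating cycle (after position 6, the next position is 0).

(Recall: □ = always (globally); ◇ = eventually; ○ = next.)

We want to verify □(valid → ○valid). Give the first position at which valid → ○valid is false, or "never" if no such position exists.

Check valid → ○valid at each position in order: 0 ✓, 1 ✓, 2 ✓, 3 ✓.
At position 4 the labels are {auth, retry, valid} and the next position 5 has {auth}, so valid → ○valid is false there. This is the first violation.

4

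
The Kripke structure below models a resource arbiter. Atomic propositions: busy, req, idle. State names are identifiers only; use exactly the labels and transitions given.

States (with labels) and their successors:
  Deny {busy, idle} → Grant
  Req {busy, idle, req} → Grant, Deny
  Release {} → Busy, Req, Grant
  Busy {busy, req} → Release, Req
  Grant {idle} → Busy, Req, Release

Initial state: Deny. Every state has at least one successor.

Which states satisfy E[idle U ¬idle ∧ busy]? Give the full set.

States satisfying idle: {Deny, Req, Grant}.
States satisfying ¬idle ∧ busy: {Busy}.
States satisfying E[idle U ¬idle ∧ busy]: {Deny, Req, Busy, Grant}.

{Deny, Req, Busy, Grant}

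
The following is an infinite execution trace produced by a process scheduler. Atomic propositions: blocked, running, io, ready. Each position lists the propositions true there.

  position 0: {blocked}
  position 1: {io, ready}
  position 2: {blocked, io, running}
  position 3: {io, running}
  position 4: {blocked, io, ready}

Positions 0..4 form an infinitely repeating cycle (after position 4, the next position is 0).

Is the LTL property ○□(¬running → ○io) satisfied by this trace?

Does not hold

The position after 0 is 1; □(¬running → ○io) is false there.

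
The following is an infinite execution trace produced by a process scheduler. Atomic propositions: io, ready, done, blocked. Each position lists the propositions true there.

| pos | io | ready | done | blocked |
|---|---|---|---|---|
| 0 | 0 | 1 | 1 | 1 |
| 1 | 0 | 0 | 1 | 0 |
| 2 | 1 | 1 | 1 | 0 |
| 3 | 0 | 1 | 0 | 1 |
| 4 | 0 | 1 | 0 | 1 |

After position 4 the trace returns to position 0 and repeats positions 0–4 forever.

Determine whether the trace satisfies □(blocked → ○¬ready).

Violated

blocked → ○¬ready must hold at every position from 0 onward. It fails at position 3, so □(blocked → ○¬ready) is false.
Positions where blocked holds: 0, 3, 4.
Check ○¬ready at each: 0→ok, 3→fails, 4→fails.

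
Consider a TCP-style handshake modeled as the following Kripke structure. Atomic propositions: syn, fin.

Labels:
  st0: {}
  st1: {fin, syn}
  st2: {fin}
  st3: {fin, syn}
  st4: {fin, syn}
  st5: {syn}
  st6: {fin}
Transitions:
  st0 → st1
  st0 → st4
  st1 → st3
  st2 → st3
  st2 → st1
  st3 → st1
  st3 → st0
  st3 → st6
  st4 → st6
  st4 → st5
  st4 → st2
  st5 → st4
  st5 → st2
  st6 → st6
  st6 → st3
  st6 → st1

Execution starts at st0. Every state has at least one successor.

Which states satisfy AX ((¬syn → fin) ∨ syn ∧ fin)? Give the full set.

States satisfying (¬syn → fin) ∨ syn ∧ fin: {st1, st2, st3, st4, st5, st6}.
States satisfying AX ((¬syn → fin) ∨ syn ∧ fin): {st0, st1, st2, st4, st5, st6}.

{st0, st1, st2, st4, st5, st6}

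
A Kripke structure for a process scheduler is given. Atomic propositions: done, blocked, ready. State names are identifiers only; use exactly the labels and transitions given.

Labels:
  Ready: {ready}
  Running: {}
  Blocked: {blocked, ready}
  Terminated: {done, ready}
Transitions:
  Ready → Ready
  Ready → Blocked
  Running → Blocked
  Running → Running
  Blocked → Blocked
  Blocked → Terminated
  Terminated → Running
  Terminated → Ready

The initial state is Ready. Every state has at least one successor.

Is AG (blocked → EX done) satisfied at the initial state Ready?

States satisfying blocked → EX done: {Ready, Running, Blocked, Terminated}.
States satisfying AG (blocked → EX done): {Ready, Running, Blocked, Terminated}.
Every state reachable from Ready satisfies blocked → EX done.
Ready ∈ Sat(AG (blocked → EX done)).

Holds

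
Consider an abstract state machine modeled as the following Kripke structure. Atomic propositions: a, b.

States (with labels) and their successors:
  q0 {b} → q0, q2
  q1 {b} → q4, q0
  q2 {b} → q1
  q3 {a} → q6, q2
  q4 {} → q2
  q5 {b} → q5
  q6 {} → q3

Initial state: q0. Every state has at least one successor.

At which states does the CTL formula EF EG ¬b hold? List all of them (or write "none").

States satisfying EG ¬b: {q3, q6}.
States satisfying EF EG ¬b: {q3, q6}.

{q3, q6}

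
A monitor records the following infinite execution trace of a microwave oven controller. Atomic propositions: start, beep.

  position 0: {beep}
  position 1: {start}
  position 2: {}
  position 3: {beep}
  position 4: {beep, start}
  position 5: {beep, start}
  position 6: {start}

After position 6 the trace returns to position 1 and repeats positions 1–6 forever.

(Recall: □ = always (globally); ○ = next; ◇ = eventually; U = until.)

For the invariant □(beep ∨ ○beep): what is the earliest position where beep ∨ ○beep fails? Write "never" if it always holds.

Check beep ∨ ○beep at each position in order: 0 ✓.
At position 1 the labels are {start} and the next position 2 has {}, so beep ∨ ○beep is false there. This is the first violation.

1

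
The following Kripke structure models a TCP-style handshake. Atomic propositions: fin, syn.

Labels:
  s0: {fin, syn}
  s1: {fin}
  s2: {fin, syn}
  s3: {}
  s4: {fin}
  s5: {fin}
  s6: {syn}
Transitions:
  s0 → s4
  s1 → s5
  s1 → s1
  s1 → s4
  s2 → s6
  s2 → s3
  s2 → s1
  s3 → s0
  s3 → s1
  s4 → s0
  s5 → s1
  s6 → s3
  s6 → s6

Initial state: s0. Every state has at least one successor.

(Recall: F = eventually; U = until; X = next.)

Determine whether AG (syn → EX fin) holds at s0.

States satisfying syn → EX fin: {s0, s1, s2, s3, s4, s5}.
States satisfying AG (syn → EX fin): {s0, s1, s3, s4, s5}.
Every state reachable from s0 satisfies syn → EX fin.
s0 ∈ Sat(AG (syn → EX fin)).

Satisfied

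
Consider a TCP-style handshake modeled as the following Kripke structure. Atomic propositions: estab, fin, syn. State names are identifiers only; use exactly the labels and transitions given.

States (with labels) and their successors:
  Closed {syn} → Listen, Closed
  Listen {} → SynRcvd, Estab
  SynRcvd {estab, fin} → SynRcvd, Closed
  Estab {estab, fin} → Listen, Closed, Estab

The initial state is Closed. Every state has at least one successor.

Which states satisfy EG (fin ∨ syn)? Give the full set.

States satisfying fin ∨ syn: {Closed, SynRcvd, Estab}.
States satisfying EG (fin ∨ syn): {Closed, SynRcvd, Estab}.

{Closed, SynRcvd, Estab}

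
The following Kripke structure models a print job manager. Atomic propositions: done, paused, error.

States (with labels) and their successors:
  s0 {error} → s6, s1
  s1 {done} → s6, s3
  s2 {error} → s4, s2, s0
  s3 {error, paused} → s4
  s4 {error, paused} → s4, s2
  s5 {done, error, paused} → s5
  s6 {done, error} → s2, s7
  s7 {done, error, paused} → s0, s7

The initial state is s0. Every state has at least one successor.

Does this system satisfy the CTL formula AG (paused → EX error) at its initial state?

Satisfied

States satisfying paused → EX error: {s0, s1, s2, s3, s4, s5, s6, s7}.
States satisfying AG (paused → EX error): {s0, s1, s2, s3, s4, s5, s6, s7}.
Every state reachable from s0 satisfies paused → EX error.
s0 ∈ Sat(AG (paused → EX error)).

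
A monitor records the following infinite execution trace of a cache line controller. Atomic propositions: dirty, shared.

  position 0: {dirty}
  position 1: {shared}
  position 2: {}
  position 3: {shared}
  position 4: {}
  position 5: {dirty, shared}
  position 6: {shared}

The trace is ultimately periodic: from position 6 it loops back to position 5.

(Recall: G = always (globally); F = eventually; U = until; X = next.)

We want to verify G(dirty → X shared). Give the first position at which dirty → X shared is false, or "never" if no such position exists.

dirty → X shared holds at every position 0..6, and those are all the positions the trace ever visits, so the invariant G(dirty → X shared) is never violated.

never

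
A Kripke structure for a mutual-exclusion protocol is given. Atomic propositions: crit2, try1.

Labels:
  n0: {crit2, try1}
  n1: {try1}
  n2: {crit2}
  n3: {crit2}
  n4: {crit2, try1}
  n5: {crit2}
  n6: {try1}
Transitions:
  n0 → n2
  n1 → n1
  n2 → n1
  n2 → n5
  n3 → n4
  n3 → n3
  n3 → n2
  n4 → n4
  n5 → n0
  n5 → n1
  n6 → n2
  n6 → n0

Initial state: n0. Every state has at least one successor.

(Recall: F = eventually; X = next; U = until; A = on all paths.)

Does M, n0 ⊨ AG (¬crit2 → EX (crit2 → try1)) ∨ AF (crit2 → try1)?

Satisfied

States satisfying ¬crit2 → EX (crit2 → try1): {n0, n1, n2, n3, n4, n5, n6}.
States satisfying AG (¬crit2 → EX (crit2 → try1)): {n0, n1, n2, n3, n4, n5, n6}.
States satisfying crit2 → try1: {n0, n1, n4, n6}.
States satisfying AF (crit2 → try1): {n0, n1, n2, n4, n5, n6}.
States satisfying AG (¬crit2 → EX (crit2 → try1)) ∨ AF (crit2 → try1): {n0, n1, n2, n3, n4, n5, n6}.
n0 ∈ Sat(AG (¬crit2 → EX (crit2 → try1)) ∨ AF (crit2 → try1)).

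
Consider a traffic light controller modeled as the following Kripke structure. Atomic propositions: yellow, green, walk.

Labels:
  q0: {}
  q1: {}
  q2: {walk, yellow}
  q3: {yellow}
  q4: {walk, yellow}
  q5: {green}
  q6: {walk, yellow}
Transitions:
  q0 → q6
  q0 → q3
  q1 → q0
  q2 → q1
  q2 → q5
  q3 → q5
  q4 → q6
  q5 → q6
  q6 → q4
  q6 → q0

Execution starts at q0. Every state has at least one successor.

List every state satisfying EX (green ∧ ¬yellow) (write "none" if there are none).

States satisfying green ∧ ¬yellow: {q5}.
States satisfying EX (green ∧ ¬yellow): {q2, q3}.

{q2, q3}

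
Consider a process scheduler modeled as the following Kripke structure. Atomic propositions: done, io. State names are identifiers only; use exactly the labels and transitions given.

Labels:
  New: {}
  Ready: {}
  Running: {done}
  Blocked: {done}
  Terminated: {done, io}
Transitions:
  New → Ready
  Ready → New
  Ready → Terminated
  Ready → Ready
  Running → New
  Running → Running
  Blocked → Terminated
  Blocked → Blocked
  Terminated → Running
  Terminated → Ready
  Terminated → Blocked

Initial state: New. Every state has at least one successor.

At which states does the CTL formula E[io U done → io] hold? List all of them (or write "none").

{New, Ready, Terminated}

States satisfying io: {Terminated}.
States satisfying done → io: {New, Ready, Terminated}.
States satisfying E[io U done → io]: {New, Ready, Terminated}.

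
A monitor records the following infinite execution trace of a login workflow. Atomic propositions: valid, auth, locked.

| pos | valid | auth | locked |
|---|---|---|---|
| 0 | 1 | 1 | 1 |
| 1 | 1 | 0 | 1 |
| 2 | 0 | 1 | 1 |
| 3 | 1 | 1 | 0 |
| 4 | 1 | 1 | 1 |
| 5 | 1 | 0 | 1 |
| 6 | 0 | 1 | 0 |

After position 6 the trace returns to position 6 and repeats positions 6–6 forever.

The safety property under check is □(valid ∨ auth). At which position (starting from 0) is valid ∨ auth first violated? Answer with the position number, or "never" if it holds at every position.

valid ∨ auth holds at every position 0..6, and those are all the positions the trace ever visits, so the invariant □(valid ∨ auth) is never violated.

never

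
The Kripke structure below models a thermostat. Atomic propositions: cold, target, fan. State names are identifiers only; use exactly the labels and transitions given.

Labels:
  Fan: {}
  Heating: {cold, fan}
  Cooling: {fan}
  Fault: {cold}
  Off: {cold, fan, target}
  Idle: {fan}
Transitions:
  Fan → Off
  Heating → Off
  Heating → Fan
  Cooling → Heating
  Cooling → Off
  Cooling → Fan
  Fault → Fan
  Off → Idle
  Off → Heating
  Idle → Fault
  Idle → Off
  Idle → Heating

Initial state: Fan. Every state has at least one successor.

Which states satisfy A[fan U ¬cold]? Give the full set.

{Fan, Cooling, Idle}

States satisfying fan: {Heating, Cooling, Off, Idle}.
States satisfying ¬cold: {Fan, Cooling, Idle}.
States satisfying A[fan U ¬cold]: {Fan, Cooling, Idle}.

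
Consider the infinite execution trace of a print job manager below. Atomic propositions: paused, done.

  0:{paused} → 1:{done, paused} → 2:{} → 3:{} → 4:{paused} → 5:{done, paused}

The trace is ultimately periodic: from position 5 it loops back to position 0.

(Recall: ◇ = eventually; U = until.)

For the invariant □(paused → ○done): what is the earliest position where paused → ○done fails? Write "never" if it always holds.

Check paused → ○done at each position in order: 0 ✓.
At position 1 the labels are {done, paused} and the next position 2 has {}, so paused → ○done is false there. This is the first violation.

1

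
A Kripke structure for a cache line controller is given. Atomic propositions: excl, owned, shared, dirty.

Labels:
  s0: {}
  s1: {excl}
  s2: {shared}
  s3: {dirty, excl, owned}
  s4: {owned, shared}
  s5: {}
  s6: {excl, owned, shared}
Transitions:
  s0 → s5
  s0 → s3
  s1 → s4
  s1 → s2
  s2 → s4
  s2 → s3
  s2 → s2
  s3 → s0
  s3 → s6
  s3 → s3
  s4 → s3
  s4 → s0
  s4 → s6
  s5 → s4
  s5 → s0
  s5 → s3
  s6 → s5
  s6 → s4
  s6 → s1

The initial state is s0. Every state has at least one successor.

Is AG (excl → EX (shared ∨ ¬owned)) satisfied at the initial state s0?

Satisfied

States satisfying excl → EX (shared ∨ ¬owned): {s0, s1, s2, s3, s4, s5, s6}.
States satisfying AG (excl → EX (shared ∨ ¬owned)): {s0, s1, s2, s3, s4, s5, s6}.
Every state reachable from s0 satisfies excl → EX (shared ∨ ¬owned).
s0 ∈ Sat(AG (excl → EX (shared ∨ ¬owned))).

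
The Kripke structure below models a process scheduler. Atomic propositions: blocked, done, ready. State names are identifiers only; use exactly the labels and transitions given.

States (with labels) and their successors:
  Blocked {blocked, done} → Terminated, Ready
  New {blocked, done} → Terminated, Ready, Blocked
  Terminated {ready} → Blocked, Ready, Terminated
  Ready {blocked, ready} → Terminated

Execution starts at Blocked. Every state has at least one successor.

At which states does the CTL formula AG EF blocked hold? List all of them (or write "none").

{Blocked, New, Terminated, Ready}

States satisfying EF blocked: {Blocked, New, Terminated, Ready}.
States satisfying AG EF blocked: {Blocked, New, Terminated, Ready}.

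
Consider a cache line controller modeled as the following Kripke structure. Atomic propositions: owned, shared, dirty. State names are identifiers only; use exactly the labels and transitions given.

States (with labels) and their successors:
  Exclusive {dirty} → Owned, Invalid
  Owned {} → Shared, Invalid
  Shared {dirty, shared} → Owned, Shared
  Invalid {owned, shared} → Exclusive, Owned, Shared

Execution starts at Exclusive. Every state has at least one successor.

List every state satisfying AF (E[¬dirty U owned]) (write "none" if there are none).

States satisfying E[¬dirty U owned]: {Owned, Invalid}.
States satisfying AF (E[¬dirty U owned]): {Exclusive, Owned, Invalid}.

{Exclusive, Owned, Invalid}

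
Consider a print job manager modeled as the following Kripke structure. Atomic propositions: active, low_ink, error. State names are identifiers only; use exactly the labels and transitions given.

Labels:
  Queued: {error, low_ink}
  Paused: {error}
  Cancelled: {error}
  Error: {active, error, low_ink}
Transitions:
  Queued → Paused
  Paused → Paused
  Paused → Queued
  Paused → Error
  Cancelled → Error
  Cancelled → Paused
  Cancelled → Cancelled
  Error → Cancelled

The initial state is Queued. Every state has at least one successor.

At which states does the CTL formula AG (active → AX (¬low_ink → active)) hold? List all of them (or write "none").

States satisfying active → AX (¬low_ink → active): {Queued, Paused, Cancelled}.
States satisfying AG (active → AX (¬low_ink → active)): ∅.

none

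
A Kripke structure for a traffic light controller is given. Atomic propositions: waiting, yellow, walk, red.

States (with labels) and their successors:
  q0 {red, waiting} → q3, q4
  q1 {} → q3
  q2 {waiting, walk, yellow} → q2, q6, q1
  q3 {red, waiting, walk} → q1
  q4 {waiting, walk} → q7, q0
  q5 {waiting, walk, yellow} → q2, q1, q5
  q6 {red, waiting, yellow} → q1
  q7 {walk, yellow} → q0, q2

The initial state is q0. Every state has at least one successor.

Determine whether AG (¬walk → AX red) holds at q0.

Violated

States satisfying ¬walk → AX red: {q1, q2, q3, q4, q5, q7}.
States satisfying AG (¬walk → AX red): {q1, q3}.
q0 is reachable from q0 and violates ¬walk → AX red, so AG fails at q0.
q0 ∉ Sat(AG (¬walk → AX red)).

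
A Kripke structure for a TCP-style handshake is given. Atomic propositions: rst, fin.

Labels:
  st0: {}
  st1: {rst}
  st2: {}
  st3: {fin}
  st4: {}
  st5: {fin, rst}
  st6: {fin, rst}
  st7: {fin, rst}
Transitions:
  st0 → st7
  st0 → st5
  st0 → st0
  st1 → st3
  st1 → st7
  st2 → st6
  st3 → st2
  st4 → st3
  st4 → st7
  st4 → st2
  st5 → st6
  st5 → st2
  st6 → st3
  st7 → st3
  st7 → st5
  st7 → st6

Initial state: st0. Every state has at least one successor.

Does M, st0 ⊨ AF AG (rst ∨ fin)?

No

States satisfying AG (rst ∨ fin): ∅.
States satisfying AF AG (rst ∨ fin): ∅.
There is a path from st0 along which AG (rst ∨ fin) never holds.
st0 ∉ Sat(AF AG (rst ∨ fin)).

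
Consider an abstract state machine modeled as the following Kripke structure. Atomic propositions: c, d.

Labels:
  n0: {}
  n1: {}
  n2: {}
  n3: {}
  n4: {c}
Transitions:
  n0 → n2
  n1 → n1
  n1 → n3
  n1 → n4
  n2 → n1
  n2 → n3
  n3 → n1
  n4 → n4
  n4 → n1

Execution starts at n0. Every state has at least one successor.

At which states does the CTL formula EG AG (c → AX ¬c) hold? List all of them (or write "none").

States satisfying AG (c → AX ¬c): ∅.
States satisfying EG AG (c → AX ¬c): ∅.

none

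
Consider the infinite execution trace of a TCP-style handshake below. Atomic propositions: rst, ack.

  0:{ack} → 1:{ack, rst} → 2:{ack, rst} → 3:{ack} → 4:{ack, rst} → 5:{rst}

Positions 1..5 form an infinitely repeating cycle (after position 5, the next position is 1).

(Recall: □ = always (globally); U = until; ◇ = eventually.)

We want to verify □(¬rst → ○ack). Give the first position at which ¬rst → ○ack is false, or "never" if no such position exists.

¬rst → ○ack holds at every position 0..5, and those are all the positions the trace ever visits, so the invariant □(¬rst → ○ack) is never violated.

never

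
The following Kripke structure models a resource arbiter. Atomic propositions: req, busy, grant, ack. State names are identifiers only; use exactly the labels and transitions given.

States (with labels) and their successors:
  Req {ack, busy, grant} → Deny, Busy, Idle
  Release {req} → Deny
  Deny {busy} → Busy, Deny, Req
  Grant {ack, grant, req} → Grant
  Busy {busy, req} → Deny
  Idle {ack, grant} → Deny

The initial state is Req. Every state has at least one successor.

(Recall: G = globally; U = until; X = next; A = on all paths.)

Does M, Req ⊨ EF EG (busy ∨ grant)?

Holds

States satisfying EG (busy ∨ grant): {Req, Deny, Grant, Busy, Idle}.
States satisfying EF EG (busy ∨ grant): {Req, Release, Deny, Grant, Busy, Idle}.
Some path from Req reaches a state where EG (busy ∨ grant) holds.
Req ∈ Sat(EF EG (busy ∨ grant)).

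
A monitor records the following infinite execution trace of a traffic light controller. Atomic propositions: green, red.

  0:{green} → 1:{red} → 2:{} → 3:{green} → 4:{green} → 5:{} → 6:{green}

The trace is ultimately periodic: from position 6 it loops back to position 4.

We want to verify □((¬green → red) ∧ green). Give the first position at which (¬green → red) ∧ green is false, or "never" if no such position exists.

1

Check (¬green → red) ∧ green at each position in order: 0 ✓.
At position 1 the labels are {red}, so (¬green → red) ∧ green is false there. This is the first violation.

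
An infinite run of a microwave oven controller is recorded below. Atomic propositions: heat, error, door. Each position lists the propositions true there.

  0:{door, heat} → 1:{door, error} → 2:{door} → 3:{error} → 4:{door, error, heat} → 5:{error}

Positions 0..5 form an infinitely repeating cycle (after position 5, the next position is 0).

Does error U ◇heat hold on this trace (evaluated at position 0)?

Walking from position 0: ◇heat first holds at position 0, and error holds at every earlier position along the way, so error U ◇heat holds.

Yes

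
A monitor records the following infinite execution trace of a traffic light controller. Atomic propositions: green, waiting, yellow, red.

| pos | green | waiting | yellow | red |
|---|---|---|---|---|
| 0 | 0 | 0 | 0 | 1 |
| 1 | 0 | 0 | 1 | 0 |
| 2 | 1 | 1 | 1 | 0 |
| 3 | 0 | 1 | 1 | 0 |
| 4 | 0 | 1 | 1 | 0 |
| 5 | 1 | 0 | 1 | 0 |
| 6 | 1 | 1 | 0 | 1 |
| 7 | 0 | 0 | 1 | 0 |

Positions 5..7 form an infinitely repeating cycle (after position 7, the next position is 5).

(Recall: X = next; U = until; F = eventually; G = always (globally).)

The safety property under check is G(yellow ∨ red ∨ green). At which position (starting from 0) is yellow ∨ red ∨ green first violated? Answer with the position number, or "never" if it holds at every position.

never

yellow ∨ red ∨ green holds at every position 0..7, and those are all the positions the trace ever visits, so the invariant G(yellow ∨ red ∨ green) is never violated.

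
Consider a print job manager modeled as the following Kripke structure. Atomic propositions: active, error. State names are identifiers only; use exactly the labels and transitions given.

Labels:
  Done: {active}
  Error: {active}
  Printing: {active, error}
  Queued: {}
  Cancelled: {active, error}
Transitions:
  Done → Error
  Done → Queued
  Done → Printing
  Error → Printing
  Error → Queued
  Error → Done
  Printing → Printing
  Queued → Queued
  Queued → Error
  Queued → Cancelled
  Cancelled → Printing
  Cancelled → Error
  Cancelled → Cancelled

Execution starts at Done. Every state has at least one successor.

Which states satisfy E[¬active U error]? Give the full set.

States satisfying ¬active: {Queued}.
States satisfying error: {Printing, Cancelled}.
States satisfying E[¬active U error]: {Printing, Queued, Cancelled}.

{Printing, Queued, Cancelled}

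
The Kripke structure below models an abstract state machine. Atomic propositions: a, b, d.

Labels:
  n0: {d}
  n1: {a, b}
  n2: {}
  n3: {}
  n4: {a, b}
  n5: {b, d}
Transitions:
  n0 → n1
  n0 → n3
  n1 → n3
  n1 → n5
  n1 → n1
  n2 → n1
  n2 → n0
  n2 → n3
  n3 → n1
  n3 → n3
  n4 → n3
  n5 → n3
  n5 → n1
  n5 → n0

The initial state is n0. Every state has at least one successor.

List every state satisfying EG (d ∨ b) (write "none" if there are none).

{n0, n1, n5}

States satisfying d ∨ b: {n0, n1, n4, n5}.
States satisfying EG (d ∨ b): {n0, n1, n5}.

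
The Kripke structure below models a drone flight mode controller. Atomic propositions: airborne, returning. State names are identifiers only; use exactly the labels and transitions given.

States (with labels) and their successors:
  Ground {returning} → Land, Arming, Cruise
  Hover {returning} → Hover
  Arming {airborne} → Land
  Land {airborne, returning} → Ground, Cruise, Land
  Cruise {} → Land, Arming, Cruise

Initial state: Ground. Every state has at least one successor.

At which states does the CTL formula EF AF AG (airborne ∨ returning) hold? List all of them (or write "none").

{Hover}

States satisfying AF AG (airborne ∨ returning): {Hover}.
States satisfying EF AF AG (airborne ∨ returning): {Hover}.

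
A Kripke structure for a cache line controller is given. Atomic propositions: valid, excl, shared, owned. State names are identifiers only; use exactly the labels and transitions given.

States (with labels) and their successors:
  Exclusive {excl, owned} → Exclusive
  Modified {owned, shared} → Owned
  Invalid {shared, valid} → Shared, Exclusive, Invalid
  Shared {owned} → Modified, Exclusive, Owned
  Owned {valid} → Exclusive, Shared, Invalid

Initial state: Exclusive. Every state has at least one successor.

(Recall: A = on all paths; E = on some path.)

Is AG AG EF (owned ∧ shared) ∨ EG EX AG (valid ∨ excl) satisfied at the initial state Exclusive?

States satisfying AG EF (owned ∧ shared): ∅.
States satisfying AG AG EF (owned ∧ shared): ∅.
States satisfying EX AG (valid ∨ excl): {Exclusive, Invalid, Shared, Owned}.
States satisfying EG EX AG (valid ∨ excl): {Exclusive, Invalid, Shared, Owned}.
States satisfying AG AG EF (owned ∧ shared) ∨ EG EX AG (valid ∨ excl): {Exclusive, Invalid, Shared, Owned}.
Exclusive ∈ Sat(AG AG EF (owned ∧ shared) ∨ EG EX AG (valid ∨ excl)).

Satisfied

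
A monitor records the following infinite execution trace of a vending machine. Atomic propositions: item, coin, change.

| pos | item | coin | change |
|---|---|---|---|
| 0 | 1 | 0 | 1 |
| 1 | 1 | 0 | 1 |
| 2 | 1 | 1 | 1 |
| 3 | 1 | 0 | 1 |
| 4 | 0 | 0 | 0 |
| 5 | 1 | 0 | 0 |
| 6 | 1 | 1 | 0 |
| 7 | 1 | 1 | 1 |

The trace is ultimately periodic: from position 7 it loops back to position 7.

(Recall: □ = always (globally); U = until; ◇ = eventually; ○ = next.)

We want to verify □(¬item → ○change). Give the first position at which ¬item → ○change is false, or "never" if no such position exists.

Check ¬item → ○change at each position in order: 0 ✓, 1 ✓, 2 ✓, 3 ✓.
At position 4 the labels are {} and the next position 5 has {item}, so ¬item → ○change is false there. This is the first violation.

4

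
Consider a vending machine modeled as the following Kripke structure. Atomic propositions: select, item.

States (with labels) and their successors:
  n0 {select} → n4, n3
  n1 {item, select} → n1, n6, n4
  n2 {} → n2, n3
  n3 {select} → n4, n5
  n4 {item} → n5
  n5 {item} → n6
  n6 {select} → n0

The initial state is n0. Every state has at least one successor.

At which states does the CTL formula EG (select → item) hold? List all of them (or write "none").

{n1, n2}

States satisfying select → item: {n1, n2, n4, n5}.
States satisfying EG (select → item): {n1, n2}.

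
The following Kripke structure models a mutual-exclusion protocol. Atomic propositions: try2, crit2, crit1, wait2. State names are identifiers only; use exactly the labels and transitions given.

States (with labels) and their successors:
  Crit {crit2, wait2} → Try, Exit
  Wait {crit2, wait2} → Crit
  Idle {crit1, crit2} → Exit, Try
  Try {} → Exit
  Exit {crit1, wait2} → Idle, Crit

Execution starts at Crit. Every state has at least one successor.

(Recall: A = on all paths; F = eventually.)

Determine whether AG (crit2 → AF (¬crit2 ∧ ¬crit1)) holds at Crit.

States satisfying crit2 → AF (¬crit2 ∧ ¬crit1): {Try, Exit}.
States satisfying AG (crit2 → AF (¬crit2 ∧ ¬crit1)): ∅.
Crit is reachable from Crit and violates crit2 → AF (¬crit2 ∧ ¬crit1), so AG fails at Crit.
Crit ∉ Sat(AG (crit2 → AF (¬crit2 ∧ ¬crit1))).

Violated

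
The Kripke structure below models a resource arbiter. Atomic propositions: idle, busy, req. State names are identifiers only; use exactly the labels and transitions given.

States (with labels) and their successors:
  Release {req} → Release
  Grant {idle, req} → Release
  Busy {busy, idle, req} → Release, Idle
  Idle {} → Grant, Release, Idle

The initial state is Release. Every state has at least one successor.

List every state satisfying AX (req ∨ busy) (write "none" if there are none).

{Release, Grant}

States satisfying req ∨ busy: {Release, Grant, Busy}.
States satisfying AX (req ∨ busy): {Release, Grant}.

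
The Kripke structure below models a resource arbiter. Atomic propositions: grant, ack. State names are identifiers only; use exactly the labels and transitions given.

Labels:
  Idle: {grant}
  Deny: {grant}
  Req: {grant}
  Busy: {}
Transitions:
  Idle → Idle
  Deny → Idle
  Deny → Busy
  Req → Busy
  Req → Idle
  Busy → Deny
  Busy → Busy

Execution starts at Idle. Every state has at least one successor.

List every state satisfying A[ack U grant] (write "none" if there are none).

States satisfying ack: ∅.
States satisfying grant: {Idle, Deny, Req}.
States satisfying A[ack U grant]: {Idle, Deny, Req}.

{Idle, Deny, Req}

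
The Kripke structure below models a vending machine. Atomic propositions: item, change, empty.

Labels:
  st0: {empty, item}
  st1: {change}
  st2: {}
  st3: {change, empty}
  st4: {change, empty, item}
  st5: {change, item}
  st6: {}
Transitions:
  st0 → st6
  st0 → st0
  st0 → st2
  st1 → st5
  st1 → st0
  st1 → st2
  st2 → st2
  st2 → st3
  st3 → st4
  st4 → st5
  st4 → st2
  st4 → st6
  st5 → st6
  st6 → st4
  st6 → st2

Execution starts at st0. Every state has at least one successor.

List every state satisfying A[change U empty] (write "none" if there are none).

{st0, st3, st4}

States satisfying change: {st1, st3, st4, st5}.
States satisfying empty: {st0, st3, st4}.
States satisfying A[change U empty]: {st0, st3, st4}.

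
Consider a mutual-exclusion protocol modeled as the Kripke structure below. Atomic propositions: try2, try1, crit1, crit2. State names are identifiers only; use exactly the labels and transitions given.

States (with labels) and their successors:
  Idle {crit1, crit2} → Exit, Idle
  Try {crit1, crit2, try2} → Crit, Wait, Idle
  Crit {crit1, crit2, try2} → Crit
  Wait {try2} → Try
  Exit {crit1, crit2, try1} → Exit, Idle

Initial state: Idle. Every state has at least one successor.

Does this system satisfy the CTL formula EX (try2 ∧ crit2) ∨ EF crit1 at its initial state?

Satisfied

States satisfying try2 ∧ crit2: {Try, Crit}.
States satisfying EX (try2 ∧ crit2): {Try, Crit, Wait}.
States satisfying crit1: {Idle, Try, Crit, Exit}.
States satisfying EF crit1: {Idle, Try, Crit, Wait, Exit}.
States satisfying EX (try2 ∧ crit2) ∨ EF crit1: {Idle, Try, Crit, Wait, Exit}.
Idle ∈ Sat(EX (try2 ∧ crit2) ∨ EF crit1).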